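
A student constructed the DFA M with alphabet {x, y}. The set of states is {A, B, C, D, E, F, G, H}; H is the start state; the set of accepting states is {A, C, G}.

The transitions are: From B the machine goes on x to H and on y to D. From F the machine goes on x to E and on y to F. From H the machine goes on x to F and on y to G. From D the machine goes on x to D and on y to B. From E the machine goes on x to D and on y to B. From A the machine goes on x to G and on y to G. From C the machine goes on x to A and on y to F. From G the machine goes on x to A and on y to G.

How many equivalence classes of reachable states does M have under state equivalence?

5

Reachable states from the start: {A,B,D,E,F,G,H}. Unreachable: {C} — drop them.
Initial partition by acceptance: {A,G} | {B,D,E,F,H}.
On input y, block {B,D,E,F,H} splits into {B,D,E,F} and {H}.
Split {B,D,E,F} by δ(·,x) → {D,E,F} and {B}.
On input y, block {D,E,F} splits into {D,E} and {F}.
No further refinement is possible. Final partition (5 blocks): {A,G} | {D,E} | {H} | {B} | {F}.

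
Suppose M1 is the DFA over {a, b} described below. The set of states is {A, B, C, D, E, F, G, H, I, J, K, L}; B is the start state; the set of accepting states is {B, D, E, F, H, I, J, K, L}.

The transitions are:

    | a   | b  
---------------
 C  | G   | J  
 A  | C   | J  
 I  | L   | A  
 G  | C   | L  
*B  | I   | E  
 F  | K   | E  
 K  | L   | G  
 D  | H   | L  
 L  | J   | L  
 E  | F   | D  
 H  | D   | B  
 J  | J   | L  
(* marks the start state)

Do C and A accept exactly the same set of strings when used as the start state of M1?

All states are reachable from the start state.
Initial partition by acceptance: {B,D,E,F,H,I,J,K,L} | {A,C,G}.
Refine {B,D,E,F,H,I,J,K,L} on symbol b: members go to different blocks, giving {B,D,E,F,H,J,L} and {I,K}.
On input a, block {B,D,E,F,H,J,L} splits into {D,E,H,J,L} and {B,F}.
On input a, block {D,E,H,J,L} splits into {D,H,J,L} and {E}.
On input b, block {D,H,J,L} splits into {D,J,L} and {H}.
On input a, block {D,J,L} splits into {J,L} and {D}.
No further refinement is possible. Final partition (7 blocks): {J,L} | {A,C,G} | {I,K} | {B,F} | {E} | {H} | {D}.
C and A lie in the same block of the stable partition, so they are equivalent — no string distinguishes them.

Yes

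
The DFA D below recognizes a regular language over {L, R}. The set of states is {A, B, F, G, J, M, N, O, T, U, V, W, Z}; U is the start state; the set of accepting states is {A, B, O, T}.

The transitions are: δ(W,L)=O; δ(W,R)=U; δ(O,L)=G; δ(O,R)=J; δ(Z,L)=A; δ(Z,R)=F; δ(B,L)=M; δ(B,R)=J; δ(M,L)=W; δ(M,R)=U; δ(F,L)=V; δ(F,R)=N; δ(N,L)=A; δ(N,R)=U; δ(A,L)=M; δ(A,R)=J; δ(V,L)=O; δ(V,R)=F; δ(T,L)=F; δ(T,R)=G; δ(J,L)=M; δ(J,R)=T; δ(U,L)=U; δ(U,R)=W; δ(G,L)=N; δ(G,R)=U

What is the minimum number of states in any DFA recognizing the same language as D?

Reachable states from the start: {A,F,G,J,M,N,O,T,U,V,W}. Unreachable: {B,Z} — drop them.
Initial partition by acceptance: {A,O,T} | {F,G,J,M,N,U,V,W}.
Split {F,G,J,M,N,U,V,W} by δ(·,L) → {F,G,J,M,U} and {N,V,W}.
Refine {F,G,J,M,U} on symbol L: members go to different blocks, giving {F,G,M} and {J,U}.
Split {A,O,T} by δ(·,R) → {A,O} and {T}.
Split {F,G,M} by δ(·,R) → {G,M} and {F}.
On input R, block {N,V,W} splits into {N,W} and {V}.
Refine {J,U} on symbol L: members go to different blocks, giving {J} and {U}.
No further refinement is possible. Final partition (8 blocks): {A,O} | {G,M} | {N,W} | {J} | {T} | {F} | {V} | {U}.

8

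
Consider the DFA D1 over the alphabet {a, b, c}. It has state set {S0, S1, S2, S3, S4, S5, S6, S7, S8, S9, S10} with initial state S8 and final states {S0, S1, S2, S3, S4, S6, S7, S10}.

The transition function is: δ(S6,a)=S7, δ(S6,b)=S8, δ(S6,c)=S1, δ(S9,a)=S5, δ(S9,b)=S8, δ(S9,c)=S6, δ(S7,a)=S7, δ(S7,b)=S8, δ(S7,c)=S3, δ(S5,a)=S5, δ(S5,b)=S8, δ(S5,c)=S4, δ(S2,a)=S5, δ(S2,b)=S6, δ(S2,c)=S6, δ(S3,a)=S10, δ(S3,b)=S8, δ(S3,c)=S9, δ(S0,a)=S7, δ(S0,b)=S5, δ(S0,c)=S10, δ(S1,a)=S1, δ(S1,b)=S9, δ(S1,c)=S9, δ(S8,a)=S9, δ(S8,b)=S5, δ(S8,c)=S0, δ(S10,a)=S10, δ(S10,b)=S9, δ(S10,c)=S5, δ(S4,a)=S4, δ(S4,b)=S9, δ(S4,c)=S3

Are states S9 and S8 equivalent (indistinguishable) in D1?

Reachable states from the start: {S0,S1,S3,S4,S5,S6,S7,S8,S9,S10}. Unreachable: {S2} — drop them.
P0 = {S0,S1,S3,S4,S6,S7,S10} | {S5,S8,S9}.
Split {S0,S1,S3,S4,S6,S7,S10} by δ(·,c) → {S0,S4,S6,S7} and {S1,S3,S10}.
The partition is now stable with 3 blocks: {S0,S4,S6,S7} | {S5,S8,S9} | {S1,S3,S10}.
S9 and S8 lie in the same block of the stable partition, so they are equivalent — no string distinguishes them.

Yes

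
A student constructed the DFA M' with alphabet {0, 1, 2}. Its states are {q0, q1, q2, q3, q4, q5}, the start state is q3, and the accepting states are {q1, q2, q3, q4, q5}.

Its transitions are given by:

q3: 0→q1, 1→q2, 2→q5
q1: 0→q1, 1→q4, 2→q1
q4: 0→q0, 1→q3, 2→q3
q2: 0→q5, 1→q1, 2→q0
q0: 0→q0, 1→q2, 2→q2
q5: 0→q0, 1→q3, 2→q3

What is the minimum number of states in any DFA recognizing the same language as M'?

5

Start with accepting vs non-accepting: {q1,q2,q3,q4,q5} | {q0}.
Refine {q1,q2,q3,q4,q5} on symbol 0: members go to different blocks, giving {q1,q2,q3} and {q4,q5}.
Refine {q1,q2,q3} on symbol 0: members go to different blocks, giving {q1,q3} and {q2}.
Refine {q1,q3} on symbol 1: members go to different blocks, giving {q1} and {q3}.
Stable partition: {q1} | {q0} | {q4,q5} | {q2} | {q3} — 5 equivalence classes.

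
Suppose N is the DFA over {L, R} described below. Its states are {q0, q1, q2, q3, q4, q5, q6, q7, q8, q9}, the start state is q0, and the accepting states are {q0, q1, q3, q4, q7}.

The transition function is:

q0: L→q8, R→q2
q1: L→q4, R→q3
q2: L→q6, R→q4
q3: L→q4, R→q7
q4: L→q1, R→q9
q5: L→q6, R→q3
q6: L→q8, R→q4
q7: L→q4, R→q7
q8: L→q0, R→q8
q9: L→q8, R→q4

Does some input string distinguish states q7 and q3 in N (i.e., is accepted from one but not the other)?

First remove the unreachable states {q5}; 9 states remain.
P0 = {q0,q1,q3,q4,q7} | {q2,q6,q8,q9}.
On input L, block {q0,q1,q3,q4,q7} splits into {q1,q3,q4,q7} and {q0}.
Split {q1,q3,q4,q7} by δ(·,R) → {q1,q3,q7} and {q4}.
On input L, block {q2,q6,q8,q9} splits into {q2,q6,q9} and {q8}.
Refine {q2,q6,q9} on symbol L: members go to different blocks, giving {q6,q9} and {q2}.
No further refinement is possible. Final partition (6 blocks): {q1,q3,q7} | {q6,q9} | {q0} | {q4} | {q8} | {q2}.
q7 and q3 lie in the same block of the stable partition, so they are equivalent — no string distinguishes them.

No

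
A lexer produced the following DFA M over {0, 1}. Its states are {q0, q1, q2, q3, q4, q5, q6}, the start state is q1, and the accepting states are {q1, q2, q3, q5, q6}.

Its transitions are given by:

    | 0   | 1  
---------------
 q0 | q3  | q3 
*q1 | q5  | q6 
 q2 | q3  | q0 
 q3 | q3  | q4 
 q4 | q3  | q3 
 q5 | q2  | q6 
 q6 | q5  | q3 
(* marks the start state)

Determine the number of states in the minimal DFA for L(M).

5

Start with accepting vs non-accepting: {q1,q2,q3,q5,q6} | {q0,q4}.
Split {q1,q2,q3,q5,q6} by δ(·,1) → {q1,q5,q6} and {q2,q3}.
On input 0, block {q1,q5,q6} splits into {q1,q6} and {q5}.
On input 1, block {q1,q6} splits into {q1} and {q6}.
Stable partition: {q1} | {q0,q4} | {q2,q3} | {q5} | {q6} — 5 equivalence classes.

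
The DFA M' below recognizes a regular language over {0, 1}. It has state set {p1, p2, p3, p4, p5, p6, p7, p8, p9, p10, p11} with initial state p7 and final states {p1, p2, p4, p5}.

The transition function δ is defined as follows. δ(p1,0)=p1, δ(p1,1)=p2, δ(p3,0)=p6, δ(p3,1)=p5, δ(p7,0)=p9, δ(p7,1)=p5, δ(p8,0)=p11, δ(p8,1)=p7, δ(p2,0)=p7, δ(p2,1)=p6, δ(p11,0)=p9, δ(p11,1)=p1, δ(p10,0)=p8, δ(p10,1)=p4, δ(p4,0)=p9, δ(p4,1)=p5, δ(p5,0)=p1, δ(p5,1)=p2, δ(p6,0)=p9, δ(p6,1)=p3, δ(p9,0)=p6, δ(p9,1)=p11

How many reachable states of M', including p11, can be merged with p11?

States {p4,p8,p10} cannot be reached from the start state, so discard them.
Start with accepting vs non-accepting: {p1,p2,p5} | {p3,p6,p7,p9,p11}.
Split {p1,p2,p5} by δ(·,0) → {p1,p5} and {p2}.
Refine {p3,p6,p7,p9,p11} on symbol 1: members go to different blocks, giving {p3,p7,p11} and {p6,p9}.
Stable partition: {p1,p5} | {p3,p7,p11} | {p2} | {p6,p9} — 4 equivalence classes.
State p11 belongs to the block {p3,p7,p11}, which has 3 states.

3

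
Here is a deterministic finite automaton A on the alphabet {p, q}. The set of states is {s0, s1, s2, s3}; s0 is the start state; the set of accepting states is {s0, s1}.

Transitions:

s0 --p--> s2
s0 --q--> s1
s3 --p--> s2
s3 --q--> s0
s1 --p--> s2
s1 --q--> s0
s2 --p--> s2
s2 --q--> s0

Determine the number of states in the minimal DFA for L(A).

2

States {s3} cannot be reached from the start state, so discard them.
Initial partition by acceptance: {s0,s1} | {s2}.
No further refinement is possible. Final partition (2 blocks): {s0,s1} | {s2}.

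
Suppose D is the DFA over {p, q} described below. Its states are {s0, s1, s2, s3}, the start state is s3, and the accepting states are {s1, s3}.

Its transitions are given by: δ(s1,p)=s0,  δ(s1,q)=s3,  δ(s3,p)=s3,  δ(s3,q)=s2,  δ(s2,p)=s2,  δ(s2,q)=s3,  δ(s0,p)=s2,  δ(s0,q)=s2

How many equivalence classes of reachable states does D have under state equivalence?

Reachable states from the start: {s2,s3}. Unreachable: {s0,s1} — drop them.
Start with accepting vs non-accepting: {s3} | {s2}.
No further refinement is possible. Final partition (2 blocks): {s3} | {s2}.

2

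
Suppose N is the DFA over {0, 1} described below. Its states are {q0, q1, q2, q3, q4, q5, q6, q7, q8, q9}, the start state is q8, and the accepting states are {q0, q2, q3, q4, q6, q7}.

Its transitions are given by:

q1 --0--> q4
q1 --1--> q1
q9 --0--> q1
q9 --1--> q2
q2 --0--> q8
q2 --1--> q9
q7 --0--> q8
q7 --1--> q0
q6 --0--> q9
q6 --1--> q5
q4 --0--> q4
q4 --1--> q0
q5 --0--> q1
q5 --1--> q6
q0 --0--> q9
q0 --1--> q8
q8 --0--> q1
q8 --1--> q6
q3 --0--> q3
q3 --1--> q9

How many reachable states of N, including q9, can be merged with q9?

3

First remove the unreachable states {q3,q7}; 8 states remain.
P0 = {q0,q2,q4,q6} | {q1,q5,q8,q9}.
Split {q0,q2,q4,q6} by δ(·,0) → {q0,q2,q6} and {q4}.
Split {q1,q5,q8,q9} by δ(·,0) → {q5,q8,q9} and {q1}.
No further refinement is possible. Final partition (4 blocks): {q0,q2,q6} | {q5,q8,q9} | {q4} | {q1}.
The equivalence class containing q9 is {q5,q8,q9}, of size 3.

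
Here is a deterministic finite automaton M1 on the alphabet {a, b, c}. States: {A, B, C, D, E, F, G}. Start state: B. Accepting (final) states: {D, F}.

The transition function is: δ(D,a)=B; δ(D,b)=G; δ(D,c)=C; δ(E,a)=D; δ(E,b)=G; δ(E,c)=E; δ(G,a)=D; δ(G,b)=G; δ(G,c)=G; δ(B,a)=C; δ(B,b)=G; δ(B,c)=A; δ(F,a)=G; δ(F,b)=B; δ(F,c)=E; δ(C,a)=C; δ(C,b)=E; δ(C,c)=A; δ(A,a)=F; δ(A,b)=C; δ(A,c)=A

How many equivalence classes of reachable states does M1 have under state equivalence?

5

Initial partition by acceptance: {D,F} | {A,B,C,E,G}.
Refine {A,B,C,E,G} on symbol a: members go to different blocks, giving {A,E,G} and {B,C}.
Split {D,F} by δ(·,a) → {D} and {F}.
Split {A,E,G} by δ(·,a) → {E,G} and {A}.
Stable partition: {D} | {E,G} | {B,C} | {F} | {A} — 5 equivalence classes.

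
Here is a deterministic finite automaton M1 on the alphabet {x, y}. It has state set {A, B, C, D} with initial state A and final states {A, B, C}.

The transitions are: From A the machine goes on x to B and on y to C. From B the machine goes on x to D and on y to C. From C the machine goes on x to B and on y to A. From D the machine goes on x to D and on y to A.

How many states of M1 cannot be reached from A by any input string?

0

Every one of the 4 states is reachable from A.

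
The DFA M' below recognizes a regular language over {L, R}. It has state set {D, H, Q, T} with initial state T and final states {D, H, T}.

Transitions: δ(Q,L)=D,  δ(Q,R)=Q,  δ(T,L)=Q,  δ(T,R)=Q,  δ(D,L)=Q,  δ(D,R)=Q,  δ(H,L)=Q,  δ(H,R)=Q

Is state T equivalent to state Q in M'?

No

States {H} cannot be reached from the start state, so discard them.
Initial partition by acceptance: {D,T} | {Q}.
No further refinement is possible. Final partition (2 blocks): {D,T} | {Q}.
T and Q end up in different blocks, so they are distinguishable. For instance, the string 'ε' is accepted from only T.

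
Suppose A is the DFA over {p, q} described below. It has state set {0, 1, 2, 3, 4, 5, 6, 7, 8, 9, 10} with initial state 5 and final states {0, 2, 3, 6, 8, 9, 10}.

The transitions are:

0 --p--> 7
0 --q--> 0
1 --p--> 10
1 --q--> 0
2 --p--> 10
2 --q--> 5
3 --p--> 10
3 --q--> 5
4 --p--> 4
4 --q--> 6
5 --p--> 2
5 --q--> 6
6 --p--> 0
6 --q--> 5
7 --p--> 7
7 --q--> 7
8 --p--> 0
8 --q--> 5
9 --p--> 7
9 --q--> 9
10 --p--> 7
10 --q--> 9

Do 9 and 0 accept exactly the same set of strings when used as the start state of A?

Yes

States {1,3,4,8} cannot be reached from the start state, so discard them.
P0 = {0,2,6,9,10} | {5,7}.
On input p, block {0,2,6,9,10} splits into {0,9,10} and {2,6}.
Refine {5,7} on symbol p: members go to different blocks, giving {5} and {7}.
Stable partition: {0,9,10} | {5} | {2,6} | {7} — 4 equivalence classes.
9 and 0 lie in the same block of the stable partition, so they are equivalent — no string distinguishes them.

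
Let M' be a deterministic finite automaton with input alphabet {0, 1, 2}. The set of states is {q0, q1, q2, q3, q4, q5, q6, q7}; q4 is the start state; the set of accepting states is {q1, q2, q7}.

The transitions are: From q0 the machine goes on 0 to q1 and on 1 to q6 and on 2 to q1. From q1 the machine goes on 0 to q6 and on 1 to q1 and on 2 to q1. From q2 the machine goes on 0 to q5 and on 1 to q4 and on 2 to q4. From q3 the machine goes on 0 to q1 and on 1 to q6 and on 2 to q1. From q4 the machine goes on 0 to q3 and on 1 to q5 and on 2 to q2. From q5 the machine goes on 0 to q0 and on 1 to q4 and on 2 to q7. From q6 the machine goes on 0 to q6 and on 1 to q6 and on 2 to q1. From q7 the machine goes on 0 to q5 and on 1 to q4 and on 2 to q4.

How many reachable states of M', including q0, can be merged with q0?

All states are reachable from the start state.
Start with accepting vs non-accepting: {q1,q2,q7} | {q0,q3,q4,q5,q6}.
On input 1, block {q1,q2,q7} splits into {q2,q7} and {q1}.
Refine {q0,q3,q4,q5,q6} on symbol 0: members go to different blocks, giving {q4,q5,q6} and {q0,q3}.
Split {q4,q5,q6} by δ(·,0) → {q4,q5} and {q6}.
The partition is now stable with 5 blocks: {q2,q7} | {q4,q5} | {q1} | {q0,q3} | {q6}.
The equivalence class containing q0 is {q0,q3}, of size 2.

2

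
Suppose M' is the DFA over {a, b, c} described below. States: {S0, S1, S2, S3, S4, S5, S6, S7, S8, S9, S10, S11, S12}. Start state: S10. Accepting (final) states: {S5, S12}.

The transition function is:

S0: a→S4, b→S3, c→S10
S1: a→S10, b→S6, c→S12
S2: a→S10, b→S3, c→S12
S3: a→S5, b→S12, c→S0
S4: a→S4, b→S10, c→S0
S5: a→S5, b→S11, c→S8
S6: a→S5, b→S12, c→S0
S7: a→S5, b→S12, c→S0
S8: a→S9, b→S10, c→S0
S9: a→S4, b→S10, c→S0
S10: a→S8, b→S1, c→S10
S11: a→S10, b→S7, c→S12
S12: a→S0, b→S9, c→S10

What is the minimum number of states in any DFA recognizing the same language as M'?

States {S2} cannot be reached from the start state, so discard them.
Start with accepting vs non-accepting: {S5,S12} | {S0,S1,S3,S4,S6,S7,S8,S9,S10,S11}.
Refine {S5,S12} on symbol a: members go to different blocks, giving {S5} and {S12}.
On input a, block {S0,S1,S3,S4,S6,S7,S8,S9,S10,S11} splits into {S0,S1,S4,S8,S9,S10,S11} and {S3,S6,S7}.
Split {S0,S1,S4,S8,S9,S10,S11} by δ(·,b) → {S4,S8,S9,S10} and {S0,S1,S11}.
On input b, block {S4,S8,S9,S10} splits into {S4,S8,S9} and {S10}.
On input a, block {S0,S1,S11} splits into {S1,S11} and {S0}.
Stable partition: {S5} | {S4,S8,S9} | {S12} | {S3,S6,S7} | {S1,S11} | {S10} | {S0} — 7 equivalence classes.

7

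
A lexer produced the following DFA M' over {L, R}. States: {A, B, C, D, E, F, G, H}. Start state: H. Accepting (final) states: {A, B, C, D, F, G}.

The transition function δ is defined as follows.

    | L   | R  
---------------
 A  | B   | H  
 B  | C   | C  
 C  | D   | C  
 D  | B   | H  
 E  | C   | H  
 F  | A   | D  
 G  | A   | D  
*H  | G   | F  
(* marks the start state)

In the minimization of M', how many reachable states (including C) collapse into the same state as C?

1

States {E} cannot be reached from the start state, so discard them.
Initial partition by acceptance: {A,B,C,D,F,G} | {H}.
Refine {A,B,C,D,F,G} on symbol R: members go to different blocks, giving {B,C,F,G} and {A,D}.
Split {B,C,F,G} by δ(·,L) → {C,F,G} and {B}.
On input R, block {C,F,G} splits into {F,G} and {C}.
The partition is now stable with 5 blocks: {F,G} | {H} | {A,D} | {B} | {C}.
The equivalence class containing C is {C}, of size 1.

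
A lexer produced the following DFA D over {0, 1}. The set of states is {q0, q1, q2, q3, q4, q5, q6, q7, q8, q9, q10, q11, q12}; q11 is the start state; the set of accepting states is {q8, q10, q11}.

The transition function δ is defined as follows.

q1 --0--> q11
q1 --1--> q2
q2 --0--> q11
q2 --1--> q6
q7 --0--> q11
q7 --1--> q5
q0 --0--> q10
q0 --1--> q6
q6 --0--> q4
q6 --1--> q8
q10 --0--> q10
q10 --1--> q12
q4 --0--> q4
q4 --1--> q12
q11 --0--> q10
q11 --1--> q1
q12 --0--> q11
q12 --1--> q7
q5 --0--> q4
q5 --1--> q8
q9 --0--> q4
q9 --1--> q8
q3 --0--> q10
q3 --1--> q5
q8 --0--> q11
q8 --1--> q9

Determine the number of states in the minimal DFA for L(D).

First remove the unreachable states {q0,q3}; 11 states remain.
Start with accepting vs non-accepting: {q8,q10,q11} | {q1,q2,q4,q5,q6,q7,q9,q12}.
Split {q1,q2,q4,q5,q6,q7,q9,q12} by δ(·,0) → {q1,q2,q7,q12} and {q4,q5,q6,q9}.
Refine {q8,q10,q11} on symbol 1: members go to different blocks, giving {q10,q11} and {q8}.
Split {q1,q2,q7,q12} by δ(·,1) → {q1,q12} and {q2,q7}.
Refine {q4,q5,q6,q9} on symbol 1: members go to different blocks, giving {q5,q6,q9} and {q4}.
No further refinement is possible. Final partition (6 blocks): {q10,q11} | {q1,q12} | {q5,q6,q9} | {q8} | {q2,q7} | {q4}.

6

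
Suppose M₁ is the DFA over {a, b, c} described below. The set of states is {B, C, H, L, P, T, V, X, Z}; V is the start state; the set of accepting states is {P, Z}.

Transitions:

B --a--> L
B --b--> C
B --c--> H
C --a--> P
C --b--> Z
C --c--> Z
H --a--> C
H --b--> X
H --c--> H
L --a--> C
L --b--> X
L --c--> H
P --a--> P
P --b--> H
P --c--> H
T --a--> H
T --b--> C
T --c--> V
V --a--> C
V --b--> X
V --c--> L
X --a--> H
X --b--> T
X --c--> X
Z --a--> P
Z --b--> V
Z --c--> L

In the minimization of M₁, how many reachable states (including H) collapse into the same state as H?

3

First remove the unreachable states {B}; 8 states remain.
Initial partition by acceptance: {P,Z} | {C,H,L,T,V,X}.
Split {C,H,L,T,V,X} by δ(·,a) → {H,L,T,V,X} and {C}.
Refine {H,L,T,V,X} on symbol a: members go to different blocks, giving {H,L,V} and {T,X}.
Refine {T,X} on symbol b: members go to different blocks, giving {T} and {X}.
No further refinement is possible. Final partition (5 blocks): {P,Z} | {H,L,V} | {C} | {T} | {X}.
The equivalence class containing H is {H,L,V}, of size 3.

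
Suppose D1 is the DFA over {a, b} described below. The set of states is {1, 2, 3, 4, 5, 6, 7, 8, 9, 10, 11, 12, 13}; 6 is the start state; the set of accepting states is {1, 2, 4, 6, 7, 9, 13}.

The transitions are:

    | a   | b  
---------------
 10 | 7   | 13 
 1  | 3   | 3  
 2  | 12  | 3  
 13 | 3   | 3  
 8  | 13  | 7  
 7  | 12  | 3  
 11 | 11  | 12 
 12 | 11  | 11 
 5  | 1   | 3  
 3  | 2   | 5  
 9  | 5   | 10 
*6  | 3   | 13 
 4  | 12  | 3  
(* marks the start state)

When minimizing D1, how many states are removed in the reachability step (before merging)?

No path from 6 leads to 4, 7, 8, 9, 10; the other 8 states are all reachable.

5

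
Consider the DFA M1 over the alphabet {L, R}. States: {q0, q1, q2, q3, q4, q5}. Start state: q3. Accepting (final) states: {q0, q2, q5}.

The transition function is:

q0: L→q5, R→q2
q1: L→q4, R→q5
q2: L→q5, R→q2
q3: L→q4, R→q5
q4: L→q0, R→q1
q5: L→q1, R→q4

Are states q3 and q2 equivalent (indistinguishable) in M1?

No

All states are reachable from the start state.
P0 = {q0,q2,q5} | {q1,q3,q4}.
Refine {q0,q2,q5} on symbol L: members go to different blocks, giving {q0,q2} and {q5}.
Refine {q1,q3,q4} on symbol L: members go to different blocks, giving {q1,q3} and {q4}.
The partition is now stable with 4 blocks: {q0,q2} | {q1,q3} | {q5} | {q4}.
q3 and q2 end up in different blocks, so they are distinguishable. For instance, the string 'ε' is accepted from only q2.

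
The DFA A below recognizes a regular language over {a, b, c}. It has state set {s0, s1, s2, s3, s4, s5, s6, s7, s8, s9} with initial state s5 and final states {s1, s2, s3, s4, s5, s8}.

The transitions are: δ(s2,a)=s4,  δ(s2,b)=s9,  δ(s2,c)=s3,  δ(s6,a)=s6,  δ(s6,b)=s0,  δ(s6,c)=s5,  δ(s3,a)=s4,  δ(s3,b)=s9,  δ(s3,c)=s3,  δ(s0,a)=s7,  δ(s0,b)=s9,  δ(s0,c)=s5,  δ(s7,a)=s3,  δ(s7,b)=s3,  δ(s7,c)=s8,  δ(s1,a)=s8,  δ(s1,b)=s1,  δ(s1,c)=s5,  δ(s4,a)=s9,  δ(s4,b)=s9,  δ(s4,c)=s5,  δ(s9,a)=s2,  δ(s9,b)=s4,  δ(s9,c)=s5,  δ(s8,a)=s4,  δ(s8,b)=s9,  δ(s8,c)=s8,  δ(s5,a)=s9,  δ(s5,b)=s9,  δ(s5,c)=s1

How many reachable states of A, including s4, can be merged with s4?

1

First remove the unreachable states {s0,s6,s7}; 7 states remain.
P0 = {s1,s2,s3,s4,s5,s8} | {s9}.
On input a, block {s1,s2,s3,s4,s5,s8} splits into {s1,s2,s3,s8} and {s4,s5}.
Split {s1,s2,s3,s8} by δ(·,a) → {s2,s3,s8} and {s1}.
Refine {s4,s5} on symbol c: members go to different blocks, giving {s4} and {s5}.
No further refinement is possible. Final partition (5 blocks): {s2,s3,s8} | {s9} | {s4} | {s1} | {s5}.
The equivalence class containing s4 is {s4}, of size 1.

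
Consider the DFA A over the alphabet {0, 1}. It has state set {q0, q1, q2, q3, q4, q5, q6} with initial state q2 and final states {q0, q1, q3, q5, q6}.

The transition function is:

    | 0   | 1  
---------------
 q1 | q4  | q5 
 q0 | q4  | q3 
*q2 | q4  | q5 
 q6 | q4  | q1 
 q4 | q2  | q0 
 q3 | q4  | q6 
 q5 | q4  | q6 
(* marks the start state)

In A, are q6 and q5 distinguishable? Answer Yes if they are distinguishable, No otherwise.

P0 = {q0,q1,q3,q5,q6} | {q2,q4}.
No further refinement is possible. Final partition (2 blocks): {q0,q1,q3,q5,q6} | {q2,q4}.
q6 and q5 lie in the same block of the stable partition, so they are equivalent — no string distinguishes them.

No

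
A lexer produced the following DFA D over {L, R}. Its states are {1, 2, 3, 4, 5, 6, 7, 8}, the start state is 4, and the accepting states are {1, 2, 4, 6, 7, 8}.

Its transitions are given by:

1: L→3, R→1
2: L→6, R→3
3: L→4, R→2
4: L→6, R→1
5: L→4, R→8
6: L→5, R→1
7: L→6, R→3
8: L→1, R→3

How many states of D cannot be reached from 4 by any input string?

1

Starting at 4 and following transitions, the reachable set is {1, 2, 3, 4, 5, 6, 8}. That leaves 7 unreachable — 1 in total.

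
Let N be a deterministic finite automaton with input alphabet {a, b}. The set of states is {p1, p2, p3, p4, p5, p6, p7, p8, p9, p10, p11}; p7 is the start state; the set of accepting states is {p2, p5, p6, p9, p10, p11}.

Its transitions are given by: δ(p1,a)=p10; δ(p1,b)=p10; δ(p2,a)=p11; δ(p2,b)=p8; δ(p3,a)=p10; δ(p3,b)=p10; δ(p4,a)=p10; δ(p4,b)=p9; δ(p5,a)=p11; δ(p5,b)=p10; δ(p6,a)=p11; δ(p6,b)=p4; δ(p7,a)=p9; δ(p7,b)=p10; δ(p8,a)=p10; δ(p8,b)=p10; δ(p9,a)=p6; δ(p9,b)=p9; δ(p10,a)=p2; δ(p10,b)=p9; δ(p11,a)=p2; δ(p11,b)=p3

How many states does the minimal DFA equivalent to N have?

3

First remove the unreachable states {p1,p5}; 9 states remain.
Start with accepting vs non-accepting: {p2,p6,p9,p10,p11} | {p3,p4,p7,p8}.
On input b, block {p2,p6,p9,p10,p11} splits into {p2,p6,p11} and {p9,p10}.
The partition is now stable with 3 blocks: {p2,p6,p11} | {p3,p4,p7,p8} | {p9,p10}.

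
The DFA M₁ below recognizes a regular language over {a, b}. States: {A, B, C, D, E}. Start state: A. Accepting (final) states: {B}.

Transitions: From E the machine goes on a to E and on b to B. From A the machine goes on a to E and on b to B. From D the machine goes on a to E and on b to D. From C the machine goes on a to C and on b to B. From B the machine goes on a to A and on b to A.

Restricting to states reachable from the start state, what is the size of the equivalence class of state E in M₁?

States {C,D} cannot be reached from the start state, so discard them.
Initial partition by acceptance: {B} | {A,E}.
Stable partition: {B} | {A,E} — 2 equivalence classes.
The equivalence class containing E is {A,E}, of size 2.

2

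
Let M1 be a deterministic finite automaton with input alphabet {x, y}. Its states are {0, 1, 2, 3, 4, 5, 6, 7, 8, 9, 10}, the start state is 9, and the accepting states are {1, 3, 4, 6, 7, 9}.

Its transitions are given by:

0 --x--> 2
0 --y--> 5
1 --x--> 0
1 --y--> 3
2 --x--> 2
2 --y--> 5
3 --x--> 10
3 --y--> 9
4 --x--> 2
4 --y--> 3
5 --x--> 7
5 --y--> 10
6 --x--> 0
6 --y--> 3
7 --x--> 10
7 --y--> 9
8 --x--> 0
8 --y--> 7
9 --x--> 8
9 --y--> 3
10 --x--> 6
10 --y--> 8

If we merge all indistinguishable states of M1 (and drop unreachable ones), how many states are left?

7

Reachable states from the start: {0,2,3,5,6,7,8,9,10}. Unreachable: {1,4} — drop them.
P0 = {3,6,7,9} | {0,2,5,8,10}.
Split {0,2,5,8,10} by δ(·,x) → {0,2,8} and {5,10}.
On input x, block {3,6,7,9} splits into {3,7} and {6,9}.
Refine {0,2,8} on symbol y: members go to different blocks, giving {0,2} and {8}.
Split {5,10} by δ(·,x) → {5} and {10}.
Refine {6,9} on symbol x: members go to different blocks, giving {6} and {9}.
No further refinement is possible. Final partition (7 blocks): {3,7} | {0,2} | {5} | {6} | {8} | {10} | {9}.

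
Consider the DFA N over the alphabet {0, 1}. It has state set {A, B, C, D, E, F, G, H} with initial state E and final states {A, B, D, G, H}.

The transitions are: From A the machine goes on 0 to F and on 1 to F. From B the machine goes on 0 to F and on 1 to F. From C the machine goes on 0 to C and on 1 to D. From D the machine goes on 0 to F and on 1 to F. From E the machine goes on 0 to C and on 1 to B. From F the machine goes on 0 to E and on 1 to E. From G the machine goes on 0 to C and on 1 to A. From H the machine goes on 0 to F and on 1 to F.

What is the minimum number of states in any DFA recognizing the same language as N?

3

States {A,G,H} cannot be reached from the start state, so discard them.
Initial partition by acceptance: {B,D} | {C,E,F}.
Split {C,E,F} by δ(·,1) → {C,E} and {F}.
No further refinement is possible. Final partition (3 blocks): {B,D} | {C,E} | {F}.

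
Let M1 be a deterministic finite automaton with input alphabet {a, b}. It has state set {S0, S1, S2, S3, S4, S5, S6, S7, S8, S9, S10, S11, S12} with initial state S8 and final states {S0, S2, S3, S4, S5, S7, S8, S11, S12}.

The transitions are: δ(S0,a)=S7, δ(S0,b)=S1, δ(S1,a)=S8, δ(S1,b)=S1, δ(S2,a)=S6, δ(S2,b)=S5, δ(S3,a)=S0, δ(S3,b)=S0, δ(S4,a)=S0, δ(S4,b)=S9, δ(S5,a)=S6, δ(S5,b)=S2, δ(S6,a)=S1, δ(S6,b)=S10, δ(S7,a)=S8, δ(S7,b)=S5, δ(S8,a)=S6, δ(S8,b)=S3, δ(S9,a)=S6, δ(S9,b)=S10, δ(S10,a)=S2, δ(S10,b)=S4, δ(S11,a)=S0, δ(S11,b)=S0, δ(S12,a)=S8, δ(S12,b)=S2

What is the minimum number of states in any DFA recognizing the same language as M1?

First remove the unreachable states {S11,S12}; 11 states remain.
Start with accepting vs non-accepting: {S0,S2,S3,S4,S5,S7,S8} | {S1,S6,S9,S10}.
Refine {S0,S2,S3,S4,S5,S7,S8} on symbol a: members go to different blocks, giving {S0,S3,S4,S7} and {S2,S5,S8}.
Refine {S0,S3,S4,S7} on symbol a: members go to different blocks, giving {S0,S3,S4} and {S7}.
Split {S0,S3,S4} by δ(·,a) → {S3,S4} and {S0}.
Refine {S3,S4} on symbol b: members go to different blocks, giving {S3} and {S4}.
Split {S1,S6,S9,S10} by δ(·,a) → {S1,S10} and {S6,S9}.
Split {S1,S10} by δ(·,b) → {S1} and {S10}.
Refine {S2,S5,S8} on symbol b: members go to different blocks, giving {S2,S5} and {S8}.
Split {S6,S9} by δ(·,a) → {S6} and {S9}.
Stable partition: {S3} | {S1} | {S2,S5} | {S7} | {S0} | {S4} | {S6} | {S10} | {S8} | {S9} — 10 equivalence classes.

10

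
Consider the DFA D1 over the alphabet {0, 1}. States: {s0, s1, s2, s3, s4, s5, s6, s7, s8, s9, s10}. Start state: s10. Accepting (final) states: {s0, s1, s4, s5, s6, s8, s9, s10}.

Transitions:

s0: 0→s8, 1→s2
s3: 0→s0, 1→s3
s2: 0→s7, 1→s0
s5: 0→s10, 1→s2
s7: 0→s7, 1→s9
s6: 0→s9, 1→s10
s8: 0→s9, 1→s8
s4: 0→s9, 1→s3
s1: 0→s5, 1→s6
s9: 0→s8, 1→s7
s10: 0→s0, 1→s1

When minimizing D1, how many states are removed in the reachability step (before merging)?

No path from s10 leads to s3, s4; the other 9 states are all reachable.

2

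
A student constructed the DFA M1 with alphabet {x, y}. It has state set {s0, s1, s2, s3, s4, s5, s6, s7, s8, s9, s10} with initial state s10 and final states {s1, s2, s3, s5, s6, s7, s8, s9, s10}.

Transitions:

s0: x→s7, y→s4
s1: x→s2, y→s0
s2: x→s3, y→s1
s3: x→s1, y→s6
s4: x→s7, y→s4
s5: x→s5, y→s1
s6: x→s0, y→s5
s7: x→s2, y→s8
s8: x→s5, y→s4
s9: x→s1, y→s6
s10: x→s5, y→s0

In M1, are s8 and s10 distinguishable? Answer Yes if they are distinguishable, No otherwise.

States {s9} cannot be reached from the start state, so discard them.
P0 = {s1,s2,s3,s5,s6,s7,s8,s10} | {s0,s4}.
Split {s1,s2,s3,s5,s6,s7,s8,s10} by δ(·,x) → {s1,s2,s3,s5,s7,s8,s10} and {s6}.
On input y, block {s1,s2,s3,s5,s7,s8,s10} splits into {s1,s8,s10} and {s2,s5,s7} and {s3}.
On input x, block {s2,s5,s7} splits into {s5,s7} and {s2}.
On input x, block {s1,s8,s10} splits into {s8,s10} and {s1}.
On input x, block {s5,s7} splits into {s5} and {s7}.
Stable partition: {s8,s10} | {s0,s4} | {s6} | {s5} | {s3} | {s2} | {s1} | {s7} — 8 equivalence classes.
s8 and s10 lie in the same block of the stable partition, so they are equivalent — no string distinguishes them.

No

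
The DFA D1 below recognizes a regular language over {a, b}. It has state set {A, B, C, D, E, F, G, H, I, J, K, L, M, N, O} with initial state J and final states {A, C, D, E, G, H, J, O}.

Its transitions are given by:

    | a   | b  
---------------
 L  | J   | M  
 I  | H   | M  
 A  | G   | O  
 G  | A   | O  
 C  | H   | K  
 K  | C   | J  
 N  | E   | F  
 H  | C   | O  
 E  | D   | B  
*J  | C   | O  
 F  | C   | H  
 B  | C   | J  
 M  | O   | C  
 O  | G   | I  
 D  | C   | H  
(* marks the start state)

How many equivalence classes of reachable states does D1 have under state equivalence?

7

States {B,D,E,F,L,N} cannot be reached from the start state, so discard them.
P0 = {A,C,G,H,J,O} | {I,K,M}.
Refine {A,C,G,H,J,O} on symbol b: members go to different blocks, giving {A,G,H,J} and {C,O}.
Refine {A,G,H,J} on symbol a: members go to different blocks, giving {A,G} and {H,J}.
On input a, block {I,K,M} splits into {K,M} and {I}.
Split {K,M} by δ(·,b) → {K} and {M}.
Split {C,O} by δ(·,a) → {C} and {O}.
No further refinement is possible. Final partition (7 blocks): {A,G} | {K} | {C} | {H,J} | {I} | {M} | {O}.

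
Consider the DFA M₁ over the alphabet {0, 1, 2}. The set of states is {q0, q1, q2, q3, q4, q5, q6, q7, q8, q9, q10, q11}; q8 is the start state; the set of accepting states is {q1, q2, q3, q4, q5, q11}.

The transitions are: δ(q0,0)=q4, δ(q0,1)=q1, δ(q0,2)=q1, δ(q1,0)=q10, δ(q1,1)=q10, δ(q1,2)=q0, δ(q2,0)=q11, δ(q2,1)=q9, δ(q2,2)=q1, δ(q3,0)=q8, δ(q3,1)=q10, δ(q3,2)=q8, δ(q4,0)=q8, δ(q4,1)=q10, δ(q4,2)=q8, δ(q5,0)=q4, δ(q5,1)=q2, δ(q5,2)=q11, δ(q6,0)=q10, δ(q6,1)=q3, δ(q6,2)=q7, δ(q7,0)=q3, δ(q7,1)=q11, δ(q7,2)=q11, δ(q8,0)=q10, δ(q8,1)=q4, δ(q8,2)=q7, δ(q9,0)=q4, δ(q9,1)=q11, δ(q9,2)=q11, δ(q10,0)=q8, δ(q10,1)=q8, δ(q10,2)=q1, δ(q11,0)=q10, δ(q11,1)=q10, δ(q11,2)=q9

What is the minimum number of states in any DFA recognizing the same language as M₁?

First remove the unreachable states {q2,q5,q6}; 9 states remain.
P0 = {q1,q3,q4,q11} | {q0,q7,q8,q9,q10}.
On input 0, block {q0,q7,q8,q9,q10} splits into {q0,q7,q9} and {q8,q10}.
Split {q1,q3,q4,q11} by δ(·,2) → {q1,q11} and {q3,q4}.
Refine {q8,q10} on symbol 1: members go to different blocks, giving {q8} and {q10}.
The partition is now stable with 5 blocks: {q1,q11} | {q0,q7,q9} | {q8} | {q3,q4} | {q10}.

5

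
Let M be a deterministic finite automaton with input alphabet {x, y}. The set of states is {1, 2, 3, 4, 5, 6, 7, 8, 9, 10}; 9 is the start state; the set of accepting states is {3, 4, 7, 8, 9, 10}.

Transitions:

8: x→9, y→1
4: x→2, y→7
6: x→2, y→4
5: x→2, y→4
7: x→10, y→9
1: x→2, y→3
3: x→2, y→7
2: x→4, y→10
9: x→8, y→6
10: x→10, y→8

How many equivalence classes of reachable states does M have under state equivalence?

States {5} cannot be reached from the start state, so discard them.
Initial partition by acceptance: {3,4,7,8,9,10} | {1,2,6}.
Refine {3,4,7,8,9,10} on symbol x: members go to different blocks, giving {7,8,9,10} and {3,4}.
Split {7,8,9,10} by δ(·,y) → {7,10} and {8,9}.
On input x, block {1,2,6} splits into {1,6} and {2}.
The partition is now stable with 5 blocks: {7,10} | {1,6} | {3,4} | {8,9} | {2}.

5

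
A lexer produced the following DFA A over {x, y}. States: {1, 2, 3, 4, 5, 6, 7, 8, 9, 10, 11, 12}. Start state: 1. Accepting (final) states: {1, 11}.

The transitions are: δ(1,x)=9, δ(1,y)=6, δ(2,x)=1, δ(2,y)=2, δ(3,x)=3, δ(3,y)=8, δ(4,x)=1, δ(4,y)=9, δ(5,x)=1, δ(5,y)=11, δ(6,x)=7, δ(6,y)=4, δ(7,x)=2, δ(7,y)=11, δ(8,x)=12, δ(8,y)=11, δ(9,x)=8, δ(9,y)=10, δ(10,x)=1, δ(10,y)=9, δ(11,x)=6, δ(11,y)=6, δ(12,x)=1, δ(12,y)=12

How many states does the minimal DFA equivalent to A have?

5

Reachable states from the start: {1,2,4,6,7,8,9,10,11,12}. Unreachable: {3,5} — drop them.
P0 = {1,11} | {2,4,6,7,8,9,10,12}.
On input x, block {2,4,6,7,8,9,10,12} splits into {2,4,10,12} and {6,7,8,9}.
Refine {2,4,10,12} on symbol y: members go to different blocks, giving {2,12} and {4,10}.
Split {6,7,8,9} by δ(·,x) → {6,9} and {7,8}.
The partition is now stable with 5 blocks: {1,11} | {2,12} | {6,9} | {4,10} | {7,8}.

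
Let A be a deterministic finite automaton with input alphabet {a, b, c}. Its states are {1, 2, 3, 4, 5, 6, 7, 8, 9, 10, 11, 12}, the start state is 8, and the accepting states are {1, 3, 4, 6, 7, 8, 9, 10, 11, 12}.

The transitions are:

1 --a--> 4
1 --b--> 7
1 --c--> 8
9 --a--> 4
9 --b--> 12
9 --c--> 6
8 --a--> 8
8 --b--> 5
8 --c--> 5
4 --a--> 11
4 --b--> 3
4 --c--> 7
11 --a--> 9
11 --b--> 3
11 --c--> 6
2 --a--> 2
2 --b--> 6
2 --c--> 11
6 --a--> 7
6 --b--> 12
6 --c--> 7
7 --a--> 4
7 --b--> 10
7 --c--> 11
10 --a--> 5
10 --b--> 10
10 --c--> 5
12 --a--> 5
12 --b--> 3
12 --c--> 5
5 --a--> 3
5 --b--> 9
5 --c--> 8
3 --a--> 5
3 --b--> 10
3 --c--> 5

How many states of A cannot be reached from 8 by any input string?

No path from 8 leads to 1, 2; the other 10 states are all reachable.

2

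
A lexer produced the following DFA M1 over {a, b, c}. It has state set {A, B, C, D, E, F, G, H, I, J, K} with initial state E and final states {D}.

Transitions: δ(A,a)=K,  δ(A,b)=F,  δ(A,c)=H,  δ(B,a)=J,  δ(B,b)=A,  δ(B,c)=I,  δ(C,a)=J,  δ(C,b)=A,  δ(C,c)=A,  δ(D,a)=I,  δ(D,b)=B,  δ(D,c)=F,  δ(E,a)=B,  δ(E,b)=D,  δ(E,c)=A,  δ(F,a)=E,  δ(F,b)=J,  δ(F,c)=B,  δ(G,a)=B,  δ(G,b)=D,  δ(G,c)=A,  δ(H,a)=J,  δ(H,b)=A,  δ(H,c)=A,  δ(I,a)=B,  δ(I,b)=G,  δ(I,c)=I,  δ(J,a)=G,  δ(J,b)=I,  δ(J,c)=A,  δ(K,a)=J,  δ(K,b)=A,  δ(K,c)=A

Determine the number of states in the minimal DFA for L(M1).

Reachable states from the start: {A,B,D,E,F,G,H,I,J,K}. Unreachable: {C} — drop them.
P0 = {D} | {A,B,E,F,G,H,I,J,K}.
Split {A,B,E,F,G,H,I,J,K} by δ(·,b) → {A,B,F,H,I,J,K} and {E,G}.
On input a, block {A,B,F,H,I,J,K} splits into {A,B,H,I,K} and {F,J}.
On input a, block {A,B,H,I,K} splits into {B,H,K} and {A,I}.
On input b, block {F,J} splits into {F} and {J}.
On input b, block {A,I} splits into {A} and {I}.
Split {B,H,K} by δ(·,c) → {H,K} and {B}.
No further refinement is possible. Final partition (8 blocks): {D} | {H,K} | {E,G} | {F} | {A} | {J} | {I} | {B}.

8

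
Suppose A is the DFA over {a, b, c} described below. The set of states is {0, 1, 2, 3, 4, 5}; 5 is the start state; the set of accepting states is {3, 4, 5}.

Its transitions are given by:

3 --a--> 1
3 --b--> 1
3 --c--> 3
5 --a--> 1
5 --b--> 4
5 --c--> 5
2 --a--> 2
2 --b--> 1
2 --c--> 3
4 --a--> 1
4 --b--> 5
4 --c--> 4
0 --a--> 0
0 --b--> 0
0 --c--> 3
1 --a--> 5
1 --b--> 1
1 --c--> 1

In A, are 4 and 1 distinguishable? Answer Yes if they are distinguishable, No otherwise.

States {0,2,3} cannot be reached from the start state, so discard them.
Initial partition by acceptance: {4,5} | {1}.
Stable partition: {4,5} | {1} — 2 equivalence classes.
4 and 1 end up in different blocks, so they are distinguishable. For instance, the string 'ε' is accepted from only 4.

Yes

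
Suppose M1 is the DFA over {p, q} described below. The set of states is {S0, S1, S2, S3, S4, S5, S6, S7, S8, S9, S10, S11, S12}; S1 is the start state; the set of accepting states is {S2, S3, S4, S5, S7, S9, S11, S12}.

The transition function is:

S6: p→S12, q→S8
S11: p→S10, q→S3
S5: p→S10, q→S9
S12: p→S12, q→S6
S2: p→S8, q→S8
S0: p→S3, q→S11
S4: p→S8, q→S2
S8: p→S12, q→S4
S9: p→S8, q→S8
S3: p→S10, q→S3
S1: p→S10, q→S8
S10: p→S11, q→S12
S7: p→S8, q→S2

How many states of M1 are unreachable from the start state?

4

BFS from S1 reaches {S1, S2, S3, S4, S6, S8, S10, S11, S12}; the 4 state(s) S0, S5, S7, S9 are never visited.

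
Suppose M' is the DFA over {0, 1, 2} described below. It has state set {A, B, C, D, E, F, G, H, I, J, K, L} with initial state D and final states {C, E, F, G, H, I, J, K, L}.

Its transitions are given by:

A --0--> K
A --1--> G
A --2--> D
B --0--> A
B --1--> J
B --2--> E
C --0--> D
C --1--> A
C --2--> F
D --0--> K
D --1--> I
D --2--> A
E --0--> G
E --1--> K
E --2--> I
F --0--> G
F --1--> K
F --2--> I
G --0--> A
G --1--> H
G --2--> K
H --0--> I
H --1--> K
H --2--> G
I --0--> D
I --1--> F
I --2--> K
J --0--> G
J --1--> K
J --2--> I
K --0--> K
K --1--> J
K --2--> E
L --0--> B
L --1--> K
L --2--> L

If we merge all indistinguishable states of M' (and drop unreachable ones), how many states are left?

4

First remove the unreachable states {B,C,L}; 9 states remain.
Initial partition by acceptance: {E,F,G,H,I,J,K} | {A,D}.
Refine {E,F,G,H,I,J,K} on symbol 0: members go to different blocks, giving {E,F,H,J,K} and {G,I}.
On input 0, block {E,F,H,J,K} splits into {E,F,H,J} and {K}.
No further refinement is possible. Final partition (4 blocks): {E,F,H,J} | {A,D} | {G,I} | {K}.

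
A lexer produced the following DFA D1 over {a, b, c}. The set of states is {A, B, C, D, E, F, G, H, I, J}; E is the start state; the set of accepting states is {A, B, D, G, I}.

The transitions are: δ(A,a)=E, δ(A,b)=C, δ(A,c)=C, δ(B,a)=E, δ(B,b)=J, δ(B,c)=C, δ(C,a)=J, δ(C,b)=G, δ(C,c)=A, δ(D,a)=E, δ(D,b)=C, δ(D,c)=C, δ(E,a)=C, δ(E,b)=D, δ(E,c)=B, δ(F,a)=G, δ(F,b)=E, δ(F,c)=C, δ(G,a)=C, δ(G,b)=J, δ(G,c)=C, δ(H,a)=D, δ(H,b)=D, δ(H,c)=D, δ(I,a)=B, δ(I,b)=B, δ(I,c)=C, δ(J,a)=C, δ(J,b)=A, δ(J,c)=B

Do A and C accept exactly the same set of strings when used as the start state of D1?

Reachable states from the start: {A,B,C,D,E,G,J}. Unreachable: {F,H,I} — drop them.
P0 = {A,B,D,G} | {C,E,J}.
The partition is now stable with 2 blocks: {A,B,D,G} | {C,E,J}.
A and C end up in different blocks, so they are distinguishable. For instance, the string 'ε' is accepted from only A.

No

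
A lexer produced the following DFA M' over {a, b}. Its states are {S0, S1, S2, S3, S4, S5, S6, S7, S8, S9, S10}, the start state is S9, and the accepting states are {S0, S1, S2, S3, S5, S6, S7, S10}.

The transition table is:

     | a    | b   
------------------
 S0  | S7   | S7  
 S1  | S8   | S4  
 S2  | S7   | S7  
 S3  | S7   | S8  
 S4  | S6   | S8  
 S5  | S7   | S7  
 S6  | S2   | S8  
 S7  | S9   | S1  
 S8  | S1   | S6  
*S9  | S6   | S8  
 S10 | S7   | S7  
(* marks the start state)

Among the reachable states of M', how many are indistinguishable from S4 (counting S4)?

2

Reachable states from the start: {S1,S2,S4,S6,S7,S8,S9}. Unreachable: {S0,S3,S5,S10} — drop them.
P0 = {S1,S2,S6,S7} | {S4,S8,S9}.
On input a, block {S1,S2,S6,S7} splits into {S1,S7} and {S2,S6}.
On input b, block {S1,S7} splits into {S1} and {S7}.
On input a, block {S4,S8,S9} splits into {S4,S9} and {S8}.
On input a, block {S2,S6} splits into {S2} and {S6}.
Stable partition: {S1} | {S4,S9} | {S2} | {S7} | {S8} | {S6} — 6 equivalence classes.
The equivalence class containing S4 is {S4,S9}, of size 2.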